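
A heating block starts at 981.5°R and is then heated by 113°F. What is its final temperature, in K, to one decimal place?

Initial temperature in Celsius: (981.5 - 491.67) × 5/9 = 272.1278°C.
The 113°F change is an interval, so only the factor 5/9 applies: +113 × 5/9 = +62.7778°C.
Final Celsius temperature: 272.1278 + 62.7778 = 334.9056°C.
In kelvin: 334.9056 + 273.15 = 608.1 K.

608.1 K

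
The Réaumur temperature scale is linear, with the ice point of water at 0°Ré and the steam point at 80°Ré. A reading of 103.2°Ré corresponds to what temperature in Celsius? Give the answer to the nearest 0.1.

129.0°C

Linear interpolation between the fixed points: C = (103.2 - 0) × 100 / (80 - 0) = 129.0000°C.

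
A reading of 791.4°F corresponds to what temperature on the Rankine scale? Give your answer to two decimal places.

1251.07°R

In Celsius: (791.4 - 32) × 5/9 = 421.8889°C.
In Rankine: 421.8889 × 1.8 + 491.67 = 1251.07°R.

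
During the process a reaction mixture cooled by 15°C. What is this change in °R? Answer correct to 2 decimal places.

27.00°R

Only the scale ratio 1.8 matters for a change in temperature.
15 × 1.8 = 27.00.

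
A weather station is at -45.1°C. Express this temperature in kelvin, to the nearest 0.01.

228.05 K

In kelvin: -45.1000 + 273.15 = 228.05 K.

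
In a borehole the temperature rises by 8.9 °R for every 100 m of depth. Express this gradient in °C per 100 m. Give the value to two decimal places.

4.94 °C/100 m

The quantity depends on a temperature interval, so only the ratio of degree sizes applies; the offset between the scales is irrelevant.
A change of 1°R is a change of 5/9°C, so 8.9 × 5/9 = 4.94.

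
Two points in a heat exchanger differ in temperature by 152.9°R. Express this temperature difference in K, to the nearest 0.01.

An interval of 1°R corresponds to 5/9 K.
152.9 × 5/9 = 84.94.

84.94 K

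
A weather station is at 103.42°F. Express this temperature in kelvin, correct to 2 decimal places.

312.83 K

In Celsius: (103.42 - 32) × 5/9 = 39.6778°C.
In kelvin: 39.6778 + 273.15 = 312.83 K.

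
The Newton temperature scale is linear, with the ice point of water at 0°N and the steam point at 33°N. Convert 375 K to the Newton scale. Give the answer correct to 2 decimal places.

33.61°N

First in Celsius: 375 - 273.15 = 101.8500°C.
Linearly onto the Newton scale: 0 + (101.8500 / 100) × (33 - 0) = 33.61°N.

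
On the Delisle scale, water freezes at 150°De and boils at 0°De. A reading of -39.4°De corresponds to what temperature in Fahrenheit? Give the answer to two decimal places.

259.28°F

Linear interpolation between the fixed points: C = (-39.4 - 150) × 100 / (0 - 150) = 126.2667°C.
Then 126.2667 × 1.8 + 32 = 259.28°F.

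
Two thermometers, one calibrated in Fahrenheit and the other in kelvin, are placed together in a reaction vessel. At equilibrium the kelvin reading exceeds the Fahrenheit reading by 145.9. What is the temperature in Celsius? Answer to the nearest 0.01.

119.06°C

Let x be the Fahrenheit reading; then the kelvin reading is 5/9·x + 255.372.
(5/9·x + 255.372) - x = 145.9  ⇒  (-4/9)·x = -109.472  ⇒  x = 246.3125°F.
In Celsius: (246.3125 - 32) × 5/9 = 119.06°C.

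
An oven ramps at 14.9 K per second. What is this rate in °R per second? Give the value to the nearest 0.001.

26.820 °R/second

Since only a temperature interval is involved, the additive offset between the scales drops out.
A change of 1 K is a change of 1.8°R, so 14.9 × 1.8 = 26.820.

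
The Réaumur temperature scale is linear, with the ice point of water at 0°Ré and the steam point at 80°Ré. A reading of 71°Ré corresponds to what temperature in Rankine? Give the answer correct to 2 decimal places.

651.42°R

Linear interpolation between the fixed points: C = (71 - 0) × 100 / (80 - 0) = 88.7500°C.
Then 88.7500 × 1.8 + 491.67 = 651.42°R.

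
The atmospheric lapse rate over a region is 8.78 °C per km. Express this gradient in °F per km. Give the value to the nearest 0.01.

15.80 °F/km

Since only a temperature interval is involved, the additive offset between the scales drops out.
A change of 1°C is a change of 1.8°F, so 8.78 × 1.8 = 15.80.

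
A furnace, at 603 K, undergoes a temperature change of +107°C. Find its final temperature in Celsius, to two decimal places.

436.85°C

Initial temperature in Celsius: 603 - 273.15 = 329.8500°C.
Final Celsius temperature: 329.8500 + 107.0000 = 436.8500°C.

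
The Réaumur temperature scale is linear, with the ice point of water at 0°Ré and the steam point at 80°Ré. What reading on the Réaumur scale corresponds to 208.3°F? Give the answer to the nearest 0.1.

78.4°Ré

First in Celsius: (208.3 - 32) × 5/9 = 97.9444°C.
Linearly onto the Réaumur scale: 0 + (97.9444 / 100) × (80 - 0) = 78.4°Ré.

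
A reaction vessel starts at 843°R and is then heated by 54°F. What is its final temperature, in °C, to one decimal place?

225.2°C

Initial temperature in Celsius: (843 - 491.67) × 5/9 = 195.1833°C.
The 54°F change is an interval, so only the factor 5/9 applies: +54 × 5/9 = +30.0000°C.
Final Celsius temperature: 195.1833 + 30.0000 = 225.1833°C.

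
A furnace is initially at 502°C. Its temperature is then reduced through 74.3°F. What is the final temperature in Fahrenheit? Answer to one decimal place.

861.3°F

The 74.3°F change is an interval, so only the factor 5/9 applies: -74.3 × 5/9 = -41.2778°C.
Final Celsius temperature: 502.0000 - 41.2778 = 460.7222°C.
In Fahrenheit: 460.7222 × 1.8 + 32 = 861.3°F.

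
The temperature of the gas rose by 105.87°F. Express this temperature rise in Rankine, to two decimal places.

Fahrenheit and Rankine degrees are the same size, so the interval is unchanged: 105.87.

105.87°R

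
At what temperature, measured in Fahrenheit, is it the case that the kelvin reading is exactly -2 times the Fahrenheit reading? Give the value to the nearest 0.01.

Let F be the Fahrenheit reading. The kelvin reading is K = 5/9·F + 255.372.
Require K = -2·F: 5/9·F + 255.372 = -2·F.
(23/9)·F = -255.372  ⇒  F = -99.93.

-99.93°F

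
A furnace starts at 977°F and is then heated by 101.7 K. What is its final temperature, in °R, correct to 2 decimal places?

Initial temperature in Celsius: (977 - 32) × 5/9 = 525.0000°C.
The 101.7 K change is an interval; Kelvin and Celsius degrees are the same size, so ΔC = +101.7°C.
Final Celsius temperature: 525.0000 + 101.7000 = 626.7000°C.
In Rankine: 626.7000 × 1.8 + 491.67 = 1619.73°R.

1619.73°R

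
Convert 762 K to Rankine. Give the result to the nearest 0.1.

1371.6°R

In Celsius: 762 - 273.15 = 488.8500°C.
In Rankine: 488.8500 × 1.8 + 491.67 = 1371.6°R.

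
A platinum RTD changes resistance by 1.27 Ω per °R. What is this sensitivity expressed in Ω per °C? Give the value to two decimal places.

2.29 Ω per °C

Since only a temperature interval is involved, the additive offset between the scales drops out.
A change of 1°C is a change of 1.8°R, so per °C the value is 1.27 × 1.8 = 2.29.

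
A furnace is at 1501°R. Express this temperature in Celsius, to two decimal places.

In Celsius: (1501 - 491.67) × 5/9 = 560.7389°C.

560.74°C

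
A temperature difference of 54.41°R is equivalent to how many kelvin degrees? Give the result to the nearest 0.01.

30.23 K

An interval of 1°R corresponds to 5/9 K.
54.41 × 5/9 = 30.23.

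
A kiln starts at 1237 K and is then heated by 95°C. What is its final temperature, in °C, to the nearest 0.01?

Initial temperature in Celsius: 1237 - 273.15 = 963.8500°C.
Final Celsius temperature: 963.8500 + 95.0000 = 1058.8500°C.

1058.85°C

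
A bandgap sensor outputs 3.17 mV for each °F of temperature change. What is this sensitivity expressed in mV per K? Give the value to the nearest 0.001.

Since only a temperature interval is involved, the additive offset between the scales drops out.
A change of 1 K is a change of 1.8°F, so per K the value is 3.17 × 1.8 = 5.706.

5.706 mV per K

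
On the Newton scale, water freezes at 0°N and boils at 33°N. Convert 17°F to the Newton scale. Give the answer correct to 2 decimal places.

First in Celsius: (17 - 32) × 5/9 = -8.3333°C.
Linearly onto the Newton scale: 0 + (-8.3333 / 100) × (33 - 0) = -2.75°N.

-2.75°N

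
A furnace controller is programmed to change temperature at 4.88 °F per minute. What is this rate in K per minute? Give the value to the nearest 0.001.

Since only a temperature interval is involved, the additive offset between the scales drops out.
A change of 1°F is a change of 5/9 K, so 4.88 × 5/9 = 2.711.

2.711 K/minute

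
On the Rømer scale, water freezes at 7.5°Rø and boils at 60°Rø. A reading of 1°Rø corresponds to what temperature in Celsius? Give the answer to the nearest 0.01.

-12.38°C

Linear interpolation between the fixed points: C = (1 - 7.5) × 100 / (60 - 7.5) = -12.3810°C.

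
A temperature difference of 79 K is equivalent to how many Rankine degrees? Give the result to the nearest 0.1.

An interval of 1 K corresponds to 1.8°R.
79 × 1.8 = 142.2.

142.2°R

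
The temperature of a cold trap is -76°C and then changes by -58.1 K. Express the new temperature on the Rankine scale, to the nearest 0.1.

The 58.1 K change is an interval; Kelvin and Celsius degrees are the same size, so ΔC = -58.1°C.
Final Celsius temperature: -76.0000 - 58.1000 = -134.1000°C.
In Rankine: -134.1000 × 1.8 + 491.67 = 250.3°R.

250.3°R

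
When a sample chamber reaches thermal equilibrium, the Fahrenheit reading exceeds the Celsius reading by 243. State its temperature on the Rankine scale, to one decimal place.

Let x be the Celsius reading; then the Fahrenheit reading is 1.8·x + 32.
(1.8·x + 32) - x = 243  ⇒  (0.8)·x = 211  ⇒  x = 263.7500°C.
In Rankine: 263.7500 × 1.8 + 491.67 = 966.4°R.

966.4°R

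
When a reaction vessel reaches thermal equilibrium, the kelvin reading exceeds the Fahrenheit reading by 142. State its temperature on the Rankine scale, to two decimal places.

714.76°R

Let x be the kelvin reading; then the Fahrenheit reading is 1.8·x - 459.67.
(1.8·x - 459.67) - x = -142  ⇒  (0.8)·x = 317.67  ⇒  x = 397.0875 K.
In Celsius: 397.0875 - 273.15 = 123.9375°C.
In Rankine: 123.9375 × 1.8 + 491.67 = 714.76°R.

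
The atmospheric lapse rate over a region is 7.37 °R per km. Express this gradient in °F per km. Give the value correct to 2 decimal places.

Since only a temperature interval is involved, the additive offset between the scales drops out.
A change of 1°R is a change of 1°F, so 7.37 × 1 = 7.37.

7.37 °F/km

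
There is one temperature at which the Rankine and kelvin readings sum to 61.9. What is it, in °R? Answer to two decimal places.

39.79°R

Let R be the Rankine reading. The kelvin reading is K = 5/9·R.
Require R + K = 61.9: (14/9)·R = 61.9.
R = (61.9) / (14/9) = 39.79.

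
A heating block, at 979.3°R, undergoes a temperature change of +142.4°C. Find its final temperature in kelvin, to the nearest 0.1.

Initial temperature in Celsius: (979.3 - 491.67) × 5/9 = 270.9056°C.
Final Celsius temperature: 270.9056 + 142.4000 = 413.3056°C.
In kelvin: 413.3056 + 273.15 = 686.5 K.

686.5 K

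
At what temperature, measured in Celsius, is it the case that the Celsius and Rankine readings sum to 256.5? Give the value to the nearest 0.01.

Let C be the Celsius reading. The Rankine reading is R = 1.8·C + 491.67.
Require C + R = 256.5: (2.8)·C + 491.67 = 256.5.
C = (256.5 - 491.67) / (2.8) = -83.99.

-83.99°C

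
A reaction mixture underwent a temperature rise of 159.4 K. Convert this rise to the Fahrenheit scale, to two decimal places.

An interval of 1 K corresponds to 1.8°F.
159.4 × 1.8 = 286.92.

286.92°F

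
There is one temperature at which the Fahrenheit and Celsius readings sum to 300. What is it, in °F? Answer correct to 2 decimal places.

204.29°F

Let F be the Fahrenheit reading. The Celsius reading is C = 5/9·F - 17.7778.
Require F + C = 300: (14/9)·F - 17.7778 = 300.
F = (300 + 17.7778) / (14/9) = 204.29.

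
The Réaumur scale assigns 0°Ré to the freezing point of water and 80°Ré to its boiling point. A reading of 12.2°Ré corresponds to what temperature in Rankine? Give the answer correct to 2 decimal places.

519.12°R

Linear interpolation between the fixed points: C = (12.2 - 0) × 100 / (80 - 0) = 15.2500°C.
Then 15.2500 × 1.8 + 491.67 = 519.12°R.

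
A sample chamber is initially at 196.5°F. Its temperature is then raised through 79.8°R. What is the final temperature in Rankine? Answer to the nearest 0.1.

Initial temperature in Celsius: (196.5 - 32) × 5/9 = 91.3889°C.
The 79.8°R change is an interval, so only the factor 5/9 applies: +79.8 × 5/9 = +44.3333°C.
Final Celsius temperature: 91.3889 + 44.3333 = 135.7222°C.
In Rankine: 135.7222 × 1.8 + 491.67 = 736.0°R.

736.0°R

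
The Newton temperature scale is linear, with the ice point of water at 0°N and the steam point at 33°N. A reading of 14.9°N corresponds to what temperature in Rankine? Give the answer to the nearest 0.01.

Linear interpolation between the fixed points: C = (14.9 - 0) × 100 / (33 - 0) = 45.1515°C.
Then 45.1515 × 1.8 + 491.67 = 572.94°R.

572.94°R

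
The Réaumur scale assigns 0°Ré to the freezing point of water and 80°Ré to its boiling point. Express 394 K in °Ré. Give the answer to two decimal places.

First in Celsius: 394 - 273.15 = 120.8500°C.
Linearly onto the Réaumur scale: 0 + (120.8500 / 100) × (80 - 0) = 96.68°Ré.

96.68°Ré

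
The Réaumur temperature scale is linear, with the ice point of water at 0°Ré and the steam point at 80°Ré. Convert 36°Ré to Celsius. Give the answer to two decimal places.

45.00°C

Linear interpolation between the fixed points: C = (36 - 0) × 100 / (80 - 0) = 45.0000°C.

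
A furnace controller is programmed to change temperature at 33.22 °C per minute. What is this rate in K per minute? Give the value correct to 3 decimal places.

The quantity depends on a temperature interval, so only the ratio of degree sizes applies; the offset between the scales is irrelevant.
A change of 1°C is a change of 1 K, so 33.22 × 1 = 33.220.

33.220 K/minute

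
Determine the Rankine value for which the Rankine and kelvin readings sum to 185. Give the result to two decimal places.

118.93°R

Let R be the Rankine reading. The kelvin reading is K = 5/9·R.
Require R + K = 185: (14/9)·R = 185.
R = (185) / (14/9) = 118.93.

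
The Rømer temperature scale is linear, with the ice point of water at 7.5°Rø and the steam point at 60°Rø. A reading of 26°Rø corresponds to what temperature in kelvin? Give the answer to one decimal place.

Linear interpolation between the fixed points: C = (26 - 7.5) × 100 / (60 - 7.5) = 35.2381°C.
Then 35.2381 + 273.15 = 308.4 K.

308.4 K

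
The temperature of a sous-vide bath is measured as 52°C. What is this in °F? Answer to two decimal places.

In Fahrenheit: 52.0000 × 1.8 + 32 = 125.60°F.

125.60°F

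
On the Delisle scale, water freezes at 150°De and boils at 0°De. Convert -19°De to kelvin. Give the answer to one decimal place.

Linear interpolation between the fixed points: C = (-19 - 150) × 100 / (0 - 150) = 112.6667°C.
Then 112.6667 + 273.15 = 385.8 K.

385.8 K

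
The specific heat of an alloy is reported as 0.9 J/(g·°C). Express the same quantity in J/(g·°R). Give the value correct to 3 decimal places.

The quantity depends on a temperature interval, so only the ratio of degree sizes applies; the offset between the scales is irrelevant.
A change of 1°R is a change of 5/9°C, so per °R the value is 0.9 × 5/9 = 0.500.

0.500 J/(g·°R)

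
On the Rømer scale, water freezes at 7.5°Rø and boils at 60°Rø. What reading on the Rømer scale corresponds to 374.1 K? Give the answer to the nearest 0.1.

60.5°Rø

First in Celsius: 374.1 - 273.15 = 100.9500°C.
Linearly onto the Rømer scale: 7.5 + (100.9500 / 100) × (60 - 7.5) = 60.5°Rø.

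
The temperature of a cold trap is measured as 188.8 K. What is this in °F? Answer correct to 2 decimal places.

-119.83°F

In Celsius: 188.8 - 273.15 = -84.3500°C.
In Fahrenheit: -84.3500 × 1.8 + 32 = -119.83°F.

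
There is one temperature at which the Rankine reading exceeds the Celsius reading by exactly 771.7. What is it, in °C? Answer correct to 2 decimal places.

350.04°C

Let C be the Celsius reading. The Rankine reading is R = 1.8·C + 491.67.
Require R - C = 771.7: (0.8)·C + 491.67 = 771.7.
C = (771.7 - 491.67) / (0.8) = 350.04.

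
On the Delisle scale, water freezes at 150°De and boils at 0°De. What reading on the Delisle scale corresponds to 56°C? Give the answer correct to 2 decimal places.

Linearly onto the Delisle scale: 150 + (56.0000 / 100) × (0 - 150) = 66.00°De.

66.00°De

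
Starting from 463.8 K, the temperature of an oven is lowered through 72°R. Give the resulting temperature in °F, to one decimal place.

Initial temperature in Celsius: 463.8 - 273.15 = 190.6500°C.
The 72°R change is an interval, so only the factor 5/9 applies: -72 × 5/9 = -40.0000°C.
Final Celsius temperature: 190.6500 - 40.0000 = 150.6500°C.
In Fahrenheit: 150.6500 × 1.8 + 32 = 303.2°F.

303.2°F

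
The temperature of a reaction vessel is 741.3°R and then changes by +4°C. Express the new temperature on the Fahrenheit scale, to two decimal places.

288.83°F

Initial temperature in Celsius: (741.3 - 491.67) × 5/9 = 138.6833°C.
Final Celsius temperature: 138.6833 + 4.0000 = 142.6833°C.
In Fahrenheit: 142.6833 × 1.8 + 32 = 288.83°F.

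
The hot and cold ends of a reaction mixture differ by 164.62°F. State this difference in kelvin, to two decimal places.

An interval of 1°F corresponds to 5/9 K.
164.62 × 5/9 = 91.46.

91.46 K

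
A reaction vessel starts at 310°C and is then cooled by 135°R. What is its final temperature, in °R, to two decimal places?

914.67°R

The 135°R change is an interval, so only the factor 5/9 applies: -135 × 5/9 = -75.0000°C.
Final Celsius temperature: 310.0000 - 75.0000 = 235.0000°C.
In Rankine: 235.0000 × 1.8 + 491.67 = 914.67°R.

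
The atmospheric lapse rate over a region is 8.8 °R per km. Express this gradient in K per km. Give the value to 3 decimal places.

The quantity depends on a temperature interval, so only the ratio of degree sizes applies; the offset between the scales is irrelevant.
A change of 1°R is a change of 5/9 K, so 8.8 × 5/9 = 4.889.

4.889 K/km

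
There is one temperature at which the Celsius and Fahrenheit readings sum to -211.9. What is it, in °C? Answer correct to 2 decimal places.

-87.11°C

Let C be the Celsius reading. The Fahrenheit reading is F = 1.8·C + 32.
Require C + F = -211.9: (2.8)·C + 32 = -211.9.
C = (-211.9 - 32) / (2.8) = -87.11.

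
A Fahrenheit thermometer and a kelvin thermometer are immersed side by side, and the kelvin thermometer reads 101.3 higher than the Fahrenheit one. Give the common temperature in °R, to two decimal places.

806.33°R

Let x be the Fahrenheit reading; then the kelvin reading is 5/9·x + 255.372.
(5/9·x + 255.372) - x = 101.3  ⇒  (-4/9)·x = -154.072  ⇒  x = 346.6625°F.
In Celsius: (346.6625 - 32) × 5/9 = 174.8125°C.
In Rankine: 174.8125 × 1.8 + 491.67 = 806.33°R.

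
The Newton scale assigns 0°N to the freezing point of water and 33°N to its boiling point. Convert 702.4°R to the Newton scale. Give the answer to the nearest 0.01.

First in Celsius: (702.4 - 491.67) × 5/9 = 117.0722°C.
Linearly onto the Newton scale: 0 + (117.0722 / 100) × (33 - 0) = 38.63°N.

38.63°N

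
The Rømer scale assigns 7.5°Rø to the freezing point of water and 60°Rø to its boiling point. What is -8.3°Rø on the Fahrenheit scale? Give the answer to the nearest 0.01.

-22.17°F

Linear interpolation between the fixed points: C = (-8.3 - 7.5) × 100 / (60 - 7.5) = -30.0952°C.
Then -30.0952 × 1.8 + 32 = -22.17°F.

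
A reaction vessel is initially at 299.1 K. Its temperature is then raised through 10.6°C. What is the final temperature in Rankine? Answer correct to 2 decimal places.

Initial temperature in Celsius: 299.1 - 273.15 = 25.9500°C.
Final Celsius temperature: 25.9500 + 10.6000 = 36.5500°C.
In Rankine: 36.5500 × 1.8 + 491.67 = 557.46°R.

557.46°R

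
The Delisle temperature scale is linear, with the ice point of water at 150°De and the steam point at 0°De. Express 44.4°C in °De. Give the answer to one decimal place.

83.4°De

Linearly onto the Delisle scale: 150 + (44.4000 / 100) × (0 - 150) = 83.4°De.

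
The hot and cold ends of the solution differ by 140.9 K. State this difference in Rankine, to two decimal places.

For a temperature interval the offset drops out; only the factor 1.8 applies.
140.9 × 1.8 = 253.62.

253.62°R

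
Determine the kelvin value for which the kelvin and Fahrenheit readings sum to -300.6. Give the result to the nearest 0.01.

Let K be the kelvin reading. The Fahrenheit reading is F = 1.8·K - 459.67.
Require K + F = -300.6: (2.8)·K - 459.67 = -300.6.
K = (-300.6 + 459.67) / (2.8) = 56.81.

56.81 K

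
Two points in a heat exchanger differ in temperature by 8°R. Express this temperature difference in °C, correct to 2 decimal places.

An interval of 1°R corresponds to 5/9°C.
8 × 5/9 = 4.44.

4.44°C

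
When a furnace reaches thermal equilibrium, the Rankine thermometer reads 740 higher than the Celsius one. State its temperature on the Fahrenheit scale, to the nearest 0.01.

Let x be the Celsius reading; then the Rankine reading is 1.8·x + 491.67.
(1.8·x + 491.67) - x = 740  ⇒  (0.8)·x = 248.33  ⇒  x = 310.4125°C.
In Fahrenheit: 310.4125 × 1.8 + 32 = 590.74°F.

590.74°F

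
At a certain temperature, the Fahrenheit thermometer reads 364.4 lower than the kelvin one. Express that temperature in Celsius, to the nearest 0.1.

Let x be the kelvin reading; then the Fahrenheit reading is 1.8·x - 459.67.
(1.8·x - 459.67) - x = -364.4  ⇒  (0.8)·x = 95.27  ⇒  x = 119.0875 K.
In Celsius: 119.0875 - 273.15 = -154.1°C.

-154.1°C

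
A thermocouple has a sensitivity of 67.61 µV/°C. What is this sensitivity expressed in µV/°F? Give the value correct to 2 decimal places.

37.56 µV/°F

The quantity depends on a temperature interval, so only the ratio of degree sizes applies; the offset between the scales is irrelevant.
A change of 1°F is a change of 5/9°C, so per °F the value is 67.61 × 5/9 = 37.56.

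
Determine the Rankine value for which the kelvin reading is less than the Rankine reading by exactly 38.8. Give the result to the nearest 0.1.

Let R be the Rankine reading. The kelvin reading is K = 5/9·R.
Require K - R = -38.8: (-4/9)·R = -38.8.
R = (-38.8) / (-4/9) = 87.3.

87.3°R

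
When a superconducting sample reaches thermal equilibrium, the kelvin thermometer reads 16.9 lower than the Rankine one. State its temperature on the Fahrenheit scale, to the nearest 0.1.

Let x be the Rankine reading; then the kelvin reading is 5/9·x.
(5/9·x) - x = -16.9  ⇒  (-4/9)·x = -16.9  ⇒  x = 38.0250°R.
In Celsius: (38.025 - 491.67) × 5/9 = -252.0250°C.
In Fahrenheit: -252.0250 × 1.8 + 32 = -421.6°F.

-421.6°F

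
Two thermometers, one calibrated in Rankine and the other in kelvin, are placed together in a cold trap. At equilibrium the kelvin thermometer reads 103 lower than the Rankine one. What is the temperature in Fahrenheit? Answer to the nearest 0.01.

-227.92°F

Let x be the Rankine reading; then the kelvin reading is 5/9·x.
(5/9·x) - x = -103  ⇒  (-4/9)·x = -103  ⇒  x = 231.7500°R.
In Celsius: (231.75 - 491.67) × 5/9 = -144.4000°C.
In Fahrenheit: -144.4000 × 1.8 + 32 = -227.92°F.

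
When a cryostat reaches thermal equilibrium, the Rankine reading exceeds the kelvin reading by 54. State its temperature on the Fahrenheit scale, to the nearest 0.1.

-338.2°F

Let x be the Rankine reading; then the kelvin reading is 5/9·x.
(5/9·x) - x = -54  ⇒  (-4/9)·x = -54  ⇒  x = 121.5000°R.
In Celsius: (121.5 - 491.67) × 5/9 = -205.6500°C.
In Fahrenheit: -205.6500 × 1.8 + 32 = -338.2°F.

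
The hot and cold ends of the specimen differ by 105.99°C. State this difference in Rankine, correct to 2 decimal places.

190.78°R

Only the scale ratio 1.8 matters for a change in temperature.
105.99 × 1.8 = 190.78.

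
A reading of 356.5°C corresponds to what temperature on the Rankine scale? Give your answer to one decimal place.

In Rankine: 356.5000 × 1.8 + 491.67 = 1133.4°R.

1133.4°R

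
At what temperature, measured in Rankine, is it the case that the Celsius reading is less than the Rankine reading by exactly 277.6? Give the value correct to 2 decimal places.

10.01°R

Let R be the Rankine reading. The Celsius reading is C = 5/9·R - 273.15.
Require C - R = -277.6: (-4/9)·R - 273.15 = -277.6.
R = (-277.6 + 273.15) / (-4/9) = 10.01.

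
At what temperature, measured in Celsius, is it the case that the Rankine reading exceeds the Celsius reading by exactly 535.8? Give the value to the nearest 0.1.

Let C be the Celsius reading. The Rankine reading is R = 1.8·C + 491.67.
Require R - C = 535.8: (0.8)·C + 491.67 = 535.8.
C = (535.8 - 491.67) / (0.8) = 55.2.

55.2°C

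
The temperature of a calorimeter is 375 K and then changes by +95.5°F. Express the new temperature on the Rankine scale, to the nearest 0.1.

770.5°R

Initial temperature in Celsius: 375 - 273.15 = 101.8500°C.
The 95.5°F change is an interval, so only the factor 5/9 applies: +95.5 × 5/9 = +53.0556°C.
Final Celsius temperature: 101.8500 + 53.0556 = 154.9056°C.
In Rankine: 154.9056 × 1.8 + 491.67 = 770.5°R.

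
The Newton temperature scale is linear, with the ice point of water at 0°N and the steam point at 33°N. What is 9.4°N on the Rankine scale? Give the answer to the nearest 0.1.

542.9°R

Linear interpolation between the fixed points: C = (9.4 - 0) × 100 / (33 - 0) = 28.4848°C.
Then 28.4848 × 1.8 + 491.67 = 542.9°R.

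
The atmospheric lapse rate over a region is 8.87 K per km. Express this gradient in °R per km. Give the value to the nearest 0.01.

The quantity depends on a temperature interval, so only the ratio of degree sizes applies; the offset between the scales is irrelevant.
A change of 1 K is a change of 1.8°R, so 8.87 × 1.8 = 15.97.

15.97 °R/km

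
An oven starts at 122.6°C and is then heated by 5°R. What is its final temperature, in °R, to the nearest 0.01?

717.35°R

The 5°R change is an interval, so only the factor 5/9 applies: +5 × 5/9 = +2.7778°C.
Final Celsius temperature: 122.6000 + 2.7778 = 125.3778°C.
In Rankine: 125.3778 × 1.8 + 491.67 = 717.35°R.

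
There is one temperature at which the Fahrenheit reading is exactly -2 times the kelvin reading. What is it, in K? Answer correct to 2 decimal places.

Let K be the kelvin reading. The Fahrenheit reading is F = 1.8·K - 459.67.
Require F = -2·K: 1.8·K - 459.67 = -2·K.
(3.8)·K = 459.67  ⇒  K = 120.97.

120.97 K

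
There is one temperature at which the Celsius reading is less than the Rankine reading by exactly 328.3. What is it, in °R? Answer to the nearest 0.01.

Let R be the Rankine reading. The Celsius reading is C = 5/9·R - 273.15.
Require C - R = -328.3: (-4/9)·R - 273.15 = -328.3.
R = (-328.3 + 273.15) / (-4/9) = 124.09.

124.09°R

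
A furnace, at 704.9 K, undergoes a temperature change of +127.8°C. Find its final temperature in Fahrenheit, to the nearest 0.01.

1039.19°F

Initial temperature in Celsius: 704.9 - 273.15 = 431.7500°C.
Final Celsius temperature: 431.7500 + 127.8000 = 559.5500°C.
In Fahrenheit: 559.5500 × 1.8 + 32 = 1039.19°F.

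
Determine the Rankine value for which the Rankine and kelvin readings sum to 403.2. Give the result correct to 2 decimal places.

259.20°R

Let R be the Rankine reading. The kelvin reading is K = 5/9·R.
Require R + K = 403.2: (14/9)·R = 403.2.
R = (403.2) / (14/9) = 259.20.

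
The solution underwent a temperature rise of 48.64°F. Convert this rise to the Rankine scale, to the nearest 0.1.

Fahrenheit and Rankine degrees are the same size, so the interval is unchanged: 48.6.

48.6°R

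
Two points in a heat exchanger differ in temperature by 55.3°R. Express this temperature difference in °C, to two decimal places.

30.72°C

For a temperature interval the offset drops out; only the factor 5/9 applies.
55.3 × 5/9 = 30.72.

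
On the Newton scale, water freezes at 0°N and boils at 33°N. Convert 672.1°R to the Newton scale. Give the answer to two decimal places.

33.08°N

First in Celsius: (672.1 - 491.67) × 5/9 = 100.2389°C.
Linearly onto the Newton scale: 0 + (100.2389 / 100) × (33 - 0) = 33.08°N.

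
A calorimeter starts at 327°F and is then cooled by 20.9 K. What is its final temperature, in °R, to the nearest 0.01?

Initial temperature in Celsius: (327 - 32) × 5/9 = 163.8889°C.
The 20.9 K change is an interval; Kelvin and Celsius degrees are the same size, so ΔC = -20.9°C.
Final Celsius temperature: 163.8889 - 20.9000 = 142.9889°C.
In Rankine: 142.9889 × 1.8 + 491.67 = 749.05°R.

749.05°R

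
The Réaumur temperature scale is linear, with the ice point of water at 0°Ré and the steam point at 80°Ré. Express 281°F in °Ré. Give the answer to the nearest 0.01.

110.67°Ré

First in Celsius: (281 - 32) × 5/9 = 138.3333°C.
Linearly onto the Réaumur scale: 0 + (138.3333 / 100) × (80 - 0) = 110.67°Ré.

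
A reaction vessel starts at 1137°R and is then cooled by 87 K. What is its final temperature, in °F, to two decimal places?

Initial temperature in Celsius: (1137 - 491.67) × 5/9 = 358.5167°C.
The 87 K change is an interval; Kelvin and Celsius degrees are the same size, so ΔC = -87°C.
Final Celsius temperature: 358.5167 - 87.0000 = 271.5167°C.
In Fahrenheit: 271.5167 × 1.8 + 32 = 520.73°F.

520.73°F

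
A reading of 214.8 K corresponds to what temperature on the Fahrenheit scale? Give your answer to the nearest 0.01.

-73.03°F

In Celsius: 214.8 - 273.15 = -58.3500°C.
In Fahrenheit: -58.3500 × 1.8 + 32 = -73.03°F.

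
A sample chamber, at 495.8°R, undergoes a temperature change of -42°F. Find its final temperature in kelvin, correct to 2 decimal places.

252.11 K

Initial temperature in Celsius: (495.8 - 491.67) × 5/9 = 2.2944°C.
The 42°F change is an interval, so only the factor 5/9 applies: -42 × 5/9 = -23.3333°C.
Final Celsius temperature: 2.2944 - 23.3333 = -21.0389°C.
In kelvin: -21.0389 + 273.15 = 252.11 K.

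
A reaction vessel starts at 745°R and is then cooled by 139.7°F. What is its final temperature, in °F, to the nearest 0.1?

145.6°F

Initial temperature in Celsius: (745 - 491.67) × 5/9 = 140.7389°C.
The 139.7°F change is an interval, so only the factor 5/9 applies: -139.7 × 5/9 = -77.6111°C.
Final Celsius temperature: 140.7389 - 77.6111 = 63.1278°C.
In Fahrenheit: 63.1278 × 1.8 + 32 = 145.6°F.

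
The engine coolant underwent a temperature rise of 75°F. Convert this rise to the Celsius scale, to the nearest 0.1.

An interval of 1°F corresponds to 5/9°C.
75 × 5/9 = 41.7.

41.7°C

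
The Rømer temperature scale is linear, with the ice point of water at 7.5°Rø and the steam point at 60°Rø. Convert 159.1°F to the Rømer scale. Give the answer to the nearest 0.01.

First in Celsius: (159.1 - 32) × 5/9 = 70.6111°C.
Linearly onto the Rømer scale: 7.5 + (70.6111 / 100) × (60 - 7.5) = 44.57°Rø.

44.57°Rø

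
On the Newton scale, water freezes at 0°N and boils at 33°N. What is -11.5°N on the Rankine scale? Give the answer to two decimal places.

428.94°R

Linear interpolation between the fixed points: C = (-11.5 - 0) × 100 / (33 - 0) = -34.8485°C.
Then -34.8485 × 1.8 + 491.67 = 428.94°R.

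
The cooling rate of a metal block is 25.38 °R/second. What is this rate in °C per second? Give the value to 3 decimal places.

Since only a temperature interval is involved, the additive offset between the scales drops out.
A change of 1°R is a change of 5/9°C, so 25.38 × 5/9 = 14.100.

14.100 °C/second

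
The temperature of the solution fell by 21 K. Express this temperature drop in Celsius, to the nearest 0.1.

Kelvin and Celsius degrees are the same size, so the interval is unchanged: 21.0.

21.0°C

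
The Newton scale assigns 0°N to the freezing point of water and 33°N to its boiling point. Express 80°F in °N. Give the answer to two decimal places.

First in Celsius: (80 - 32) × 5/9 = 26.6667°C.
Linearly onto the Newton scale: 0 + (26.6667 / 100) × (33 - 0) = 8.80°N.

8.80°N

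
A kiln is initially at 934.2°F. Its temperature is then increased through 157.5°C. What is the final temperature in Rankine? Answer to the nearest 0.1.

1677.4°R

Initial temperature in Celsius: (934.2 - 32) × 5/9 = 501.2222°C.
Final Celsius temperature: 501.2222 + 157.5000 = 658.7222°C.
In Rankine: 658.7222 × 1.8 + 491.67 = 1677.4°R.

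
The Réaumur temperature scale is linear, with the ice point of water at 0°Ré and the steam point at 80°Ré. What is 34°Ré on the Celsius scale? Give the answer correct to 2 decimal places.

42.50°C

Linear interpolation between the fixed points: C = (34 - 0) × 100 / (80 - 0) = 42.5000°C.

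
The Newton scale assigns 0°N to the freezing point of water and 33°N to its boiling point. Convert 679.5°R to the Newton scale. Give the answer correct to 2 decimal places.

34.44°N

First in Celsius: (679.5 - 491.67) × 5/9 = 104.3500°C.
Linearly onto the Newton scale: 0 + (104.3500 / 100) × (33 - 0) = 34.44°N.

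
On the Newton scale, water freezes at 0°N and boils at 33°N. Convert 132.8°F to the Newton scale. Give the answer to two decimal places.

18.48°N

First in Celsius: (132.8 - 32) × 5/9 = 56.0000°C.
Linearly onto the Newton scale: 0 + (56.0000 / 100) × (33 - 0) = 18.48°N.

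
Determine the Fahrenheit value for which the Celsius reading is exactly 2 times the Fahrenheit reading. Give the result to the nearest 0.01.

Let F be the Fahrenheit reading. The Celsius reading is C = 5/9·F - 17.7778.
Require C = 2·F: 5/9·F - 17.7778 = 2·F.
(-13/9)·F = 17.7778  ⇒  F = -12.31.

-12.31°F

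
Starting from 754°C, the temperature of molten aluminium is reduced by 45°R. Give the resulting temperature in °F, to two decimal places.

1344.20°F

The 45°R change is an interval, so only the factor 5/9 applies: -45 × 5/9 = -25.0000°C.
Final Celsius temperature: 754.0000 - 25.0000 = 729.0000°C.
In Fahrenheit: 729.0000 × 1.8 + 32 = 1344.20°F.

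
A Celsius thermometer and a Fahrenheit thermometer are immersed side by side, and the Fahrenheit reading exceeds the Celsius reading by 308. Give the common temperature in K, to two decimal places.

618.15 K

Let x be the Celsius reading; then the Fahrenheit reading is 1.8·x + 32.
(1.8·x + 32) - x = 308  ⇒  (0.8)·x = 276  ⇒  x = 345.0000°C.
In kelvin: 345.0000 + 273.15 = 618.15 K.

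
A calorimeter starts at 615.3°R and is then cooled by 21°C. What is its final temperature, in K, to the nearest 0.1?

Initial temperature in Celsius: (615.3 - 491.67) × 5/9 = 68.6833°C.
Final Celsius temperature: 68.6833 - 21.0000 = 47.6833°C.
In kelvin: 47.6833 + 273.15 = 320.8 K.

320.8 K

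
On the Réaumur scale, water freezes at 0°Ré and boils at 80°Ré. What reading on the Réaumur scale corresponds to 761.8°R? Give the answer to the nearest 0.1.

First in Celsius: (761.8 - 491.67) × 5/9 = 150.0722°C.
Linearly onto the Réaumur scale: 0 + (150.0722 / 100) × (80 - 0) = 120.1°Ré.

120.1°Ré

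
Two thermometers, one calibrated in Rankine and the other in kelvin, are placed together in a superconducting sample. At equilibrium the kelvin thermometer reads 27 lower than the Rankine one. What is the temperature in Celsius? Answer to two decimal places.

Let x be the Rankine reading; then the kelvin reading is 5/9·x.
(5/9·x) - x = -27  ⇒  (-4/9)·x = -27  ⇒  x = 60.7500°R.
In Celsius: (60.75 - 491.67) × 5/9 = -239.40°C.

-239.40°C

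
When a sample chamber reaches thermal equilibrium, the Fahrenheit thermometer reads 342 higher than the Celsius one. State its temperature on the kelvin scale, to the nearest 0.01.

Let x be the Celsius reading; then the Fahrenheit reading is 1.8·x + 32.
(1.8·x + 32) - x = 342  ⇒  (0.8)·x = 310  ⇒  x = 387.5000°C.
In kelvin: 387.5000 + 273.15 = 660.65 K.

660.65 K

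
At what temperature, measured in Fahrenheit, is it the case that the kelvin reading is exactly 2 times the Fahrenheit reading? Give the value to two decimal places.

Let F be the Fahrenheit reading. The kelvin reading is K = 5/9·F + 255.372.
Require K = 2·F: 5/9·F + 255.372 = 2·F.
(-13/9)·F = -255.372  ⇒  F = 176.80.

176.80°F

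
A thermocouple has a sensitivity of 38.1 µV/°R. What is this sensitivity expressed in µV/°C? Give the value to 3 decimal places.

Since only a temperature interval is involved, the additive offset between the scales drops out.
A change of 1°C is a change of 1.8°R, so per °C the value is 38.1 × 1.8 = 68.580.

68.580 µV/°C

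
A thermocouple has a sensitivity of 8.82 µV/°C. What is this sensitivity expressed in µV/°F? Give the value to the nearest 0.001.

4.900 µV/°F

Since only a temperature interval is involved, the additive offset between the scales drops out.
A change of 1°F is a change of 5/9°C, so per °F the value is 8.82 × 5/9 = 4.900.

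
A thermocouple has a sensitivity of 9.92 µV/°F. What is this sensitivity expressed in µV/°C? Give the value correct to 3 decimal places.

17.856 µV/°C

The quantity depends on a temperature interval, so only the ratio of degree sizes applies; the offset between the scales is irrelevant.
A change of 1°C is a change of 1.8°F, so per °C the value is 9.92 × 1.8 = 17.856.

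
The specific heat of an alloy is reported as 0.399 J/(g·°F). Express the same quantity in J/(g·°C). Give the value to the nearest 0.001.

0.718 J/(g·°C)

The quantity depends on a temperature interval, so only the ratio of degree sizes applies; the offset between the scales is irrelevant.
A change of 1°C is a change of 1.8°F, so per °C the value is 0.399 × 1.8 = 0.718.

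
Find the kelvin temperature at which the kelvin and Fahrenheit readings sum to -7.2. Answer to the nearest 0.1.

Let K be the kelvin reading. The Fahrenheit reading is F = 1.8·K - 459.67.
Require K + F = -7.2: (2.8)·K - 459.67 = -7.2.
K = (-7.2 + 459.67) / (2.8) = 161.6.

161.6 K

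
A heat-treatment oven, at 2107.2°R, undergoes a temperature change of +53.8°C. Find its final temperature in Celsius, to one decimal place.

951.3°C

Initial temperature in Celsius: (2107.2 - 491.67) × 5/9 = 897.5167°C.
Final Celsius temperature: 897.5167 + 53.8000 = 951.3167°C.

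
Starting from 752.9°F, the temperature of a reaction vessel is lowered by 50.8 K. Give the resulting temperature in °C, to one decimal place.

Initial temperature in Celsius: (752.9 - 32) × 5/9 = 400.5000°C.
The 50.8 K change is an interval; Kelvin and Celsius degrees are the same size, so ΔC = -50.8°C.
Final Celsius temperature: 400.5000 - 50.8000 = 349.7000°C.

349.7°C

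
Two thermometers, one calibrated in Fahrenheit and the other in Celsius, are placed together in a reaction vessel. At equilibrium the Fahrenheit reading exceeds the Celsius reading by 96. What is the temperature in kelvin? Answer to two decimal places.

Let x be the Fahrenheit reading; then the Celsius reading is 5/9·x - 17.7778.
(5/9·x - 17.7778) - x = -96  ⇒  (-4/9)·x = -78.2222  ⇒  x = 176.0000°F.
In Celsius: (176 - 32) × 5/9 = 80.0000°C.
In kelvin: 80.0000 + 273.15 = 353.15 K.

353.15 K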